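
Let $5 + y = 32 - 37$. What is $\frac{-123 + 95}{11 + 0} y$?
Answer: $\frac{280}{11} \approx 25.455$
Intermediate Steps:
$y = -10$ ($y = -5 + \left(32 - 37\right) = -5 - 5 = -10$)
$\frac{-123 + 95}{11 + 0} y = \frac{-123 + 95}{11 + 0} \left(-10\right) = - \frac{28}{11} \left(-10\right) = \left(-28\right) \frac{1}{11} \left(-10\right) = \left(- \frac{28}{11}\right) \left(-10\right) = \frac{280}{11}$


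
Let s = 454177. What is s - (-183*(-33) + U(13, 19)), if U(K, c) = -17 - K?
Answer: 448168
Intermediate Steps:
s - (-183*(-33) + U(13, 19)) = 454177 - (-183*(-33) + (-17 - 1*13)) = 454177 - (6039 + (-17 - 13)) = 454177 - (6039 - 30) = 454177 - 1*6009 = 454177 - 6009 = 448168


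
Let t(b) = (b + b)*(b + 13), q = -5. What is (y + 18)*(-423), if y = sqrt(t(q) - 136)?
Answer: -7614 - 2538*I*sqrt(6) ≈ -7614.0 - 6216.8*I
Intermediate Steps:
t(b) = 2*b*(13 + b) (t(b) = (2*b)*(13 + b) = 2*b*(13 + b))
y = 6*I*sqrt(6) (y = sqrt(2*(-5)*(13 - 5) - 136) = sqrt(2*(-5)*8 - 136) = sqrt(-80 - 136) = sqrt(-216) = 6*I*sqrt(6) ≈ 14.697*I)
(y + 18)*(-423) = (6*I*sqrt(6) + 18)*(-423) = (18 + 6*I*sqrt(6))*(-423) = -7614 - 2538*I*sqrt(6)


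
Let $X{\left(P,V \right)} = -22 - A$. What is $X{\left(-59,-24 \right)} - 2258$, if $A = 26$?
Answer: $-2306$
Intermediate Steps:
$X{\left(P,V \right)} = -48$ ($X{\left(P,V \right)} = -22 - 26 = -48$)
$X{\left(-59,-24 \right)} - 2258 = -48 - 2258 = -2306$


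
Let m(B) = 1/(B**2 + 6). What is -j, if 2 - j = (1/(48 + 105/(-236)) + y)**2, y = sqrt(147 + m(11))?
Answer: 2319607778656/15996377583 + 472*sqrt(2371090)/1425321 ≈ 145.52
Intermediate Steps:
m(B) = 1/(6 + B**2)
y = sqrt(2371090)/127 (y = sqrt(147 + 1/(6 + 11**2)) = sqrt(147 + 1/(6 + 121)) = sqrt(147 + 1/127) = sqrt(18670/127) = sqrt(2371090)/127 ≈ 12.125)
j = 2 - (236/11223 + sqrt(2371090)/127)**2 (j = 2 - (1/(48 + 105/(-236)) + sqrt(2371090)/127)**2 = 2 - (1/(48 + 105*(-1/236)) + sqrt(2371090)/127)**2 = 2 - (1/(48 - 105/236) + sqrt(2371090)/127)**2 = 2 - (1/(11223/236) + sqrt(2371090)/127)**2 = 2 - (236/11223 + sqrt(2371090)/127)**2 ≈ -145.52)
-j = -(-2319607778656/15996377583 - 472*sqrt(2371090)/1425321) = 2319607778656/15996377583 + 472*sqrt(2371090)/1425321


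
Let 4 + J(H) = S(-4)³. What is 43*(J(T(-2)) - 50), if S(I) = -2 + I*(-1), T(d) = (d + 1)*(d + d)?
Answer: -1978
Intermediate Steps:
T(d) = 2*d*(1 + d) (T(d) = (1 + d)*(2*d) = 2*d*(1 + d))
S(I) = -2 - I
J(H) = 4 (J(H) = -4 + (-2 - 1*(-4))³ = -4 + (-2 + 4)³ = -4 + 2³ = -4 + 8 = 4)
43*(J(T(-2)) - 50) = 43*(4 - 50) = 43*(-46) = -1978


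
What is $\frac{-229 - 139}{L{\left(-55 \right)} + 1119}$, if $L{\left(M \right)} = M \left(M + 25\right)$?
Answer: $- \frac{368}{2769} \approx -0.1329$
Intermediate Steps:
$L{\left(M \right)} = M \left(25 + M\right)$
$\frac{-229 - 139}{L{\left(-55 \right)} + 1119} = \frac{-229 - 139}{- 55 \left(25 - 55\right) + 1119} = - \frac{368}{\left(-55\right) \left(-30\right) + 1119} = - \frac{368}{1650 + 1119} = - \frac{368}{2769}$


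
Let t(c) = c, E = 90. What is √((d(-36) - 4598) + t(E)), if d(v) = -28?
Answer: 18*I*√14 ≈ 67.35*I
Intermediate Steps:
√((d(-36) - 4598) + t(E)) = √((-28 - 4598) + 90) = √(-4626 + 90) = √(-4536) = 18*I*√14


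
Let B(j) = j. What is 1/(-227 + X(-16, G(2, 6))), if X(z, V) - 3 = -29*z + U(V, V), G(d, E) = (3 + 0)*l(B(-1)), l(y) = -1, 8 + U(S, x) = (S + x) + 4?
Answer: 1/230 ≈ 0.0043478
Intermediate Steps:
U(S, x) = -4 + S + x (U(S, x) = -8 + ((S + x) + 4) = -8 + (4 + S + x) = -4 + S + x)
G(d, E) = -3 (G(d, E) = (3 + 0)*(-1) = 3*(-1) = -3)
X(z, V) = -1 - 29*z + 2*V (X(z, V) = 3 + (-29*z + (-4 + V + V)) = 3 + (-29*z + (-4 + 2*V)) = 3 + (-4 - 29*z + 2*V) = -1 - 29*z + 2*V)
1/(-227 + X(-16, G(2, 6))) = 1/(-227 + (-1 - 29*(-16) + 2*(-3))) = 1/(-227 + (-1 + 464 - 6)) = 1/(-227 + 457) = 1/230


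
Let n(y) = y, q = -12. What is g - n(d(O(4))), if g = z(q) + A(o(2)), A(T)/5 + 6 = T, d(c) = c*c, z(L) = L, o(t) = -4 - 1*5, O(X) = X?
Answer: -103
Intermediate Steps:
o(t) = -9 (o(t) = -4 - 5 = -9)
d(c) = c²
A(T) = -30 + 5*T
g = -87 (g = -12 + (-30 + 5*(-9)) = -12 + (-30 - 45) = -12 - 75 = -87)
g - n(d(O(4))) = -87 - 1*4² = -87 - 1*16 = -87 - 16 = -103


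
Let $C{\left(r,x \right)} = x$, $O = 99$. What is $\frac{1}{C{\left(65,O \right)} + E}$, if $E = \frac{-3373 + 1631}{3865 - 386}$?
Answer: $\frac{3479}{342679} \approx 0.010152$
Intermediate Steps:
$E = - \frac{1742}{3479} \approx -0.50072$
$\frac{1}{C{\left(65,O \right)} + E} = \frac{1}{99 - \frac{1742}{3479}} = \frac{1}{\frac{342679}{3479}} = \frac{3479}{342679}$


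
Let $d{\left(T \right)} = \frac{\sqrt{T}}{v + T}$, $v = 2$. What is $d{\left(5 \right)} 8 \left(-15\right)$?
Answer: $- \frac{120 \sqrt{5}}{7} \approx -38.333$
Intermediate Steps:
$d{\left(T \right)} = \frac{\sqrt{T}}{2 + T}$
$d{\left(5 \right)} 8 \left(-15\right) = \frac{\sqrt{5}}{2 + 5} \cdot 8 \left(-15\right) = \frac{\sqrt{5}}{7} \cdot 8 \left(-15\right) = \frac{8 \sqrt{5}}{7} \left(-15\right) = - \frac{120 \sqrt{5}}{7}$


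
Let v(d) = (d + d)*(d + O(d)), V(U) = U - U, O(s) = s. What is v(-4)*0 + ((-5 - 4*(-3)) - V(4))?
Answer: 7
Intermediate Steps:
V(U) = 0
v(d) = 4*d**2 (v(d) = (d + d)*(d + d) = (2*d)*(2*d) = 4*d**2)
v(-4)*0 + ((-5 - 4*(-3)) - V(4)) = (4*(-4)**2)*0 + ((-5 - 4*(-3)) - 1*0) = (4*16)*0 + ((-5 + 12) + 0) = 64*0 + (7 + 0) = 0 + 7 = 7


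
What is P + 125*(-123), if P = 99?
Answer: -15276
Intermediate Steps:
P + 125*(-123) = 99 + 125*(-123) = 99 - 15375 = -15276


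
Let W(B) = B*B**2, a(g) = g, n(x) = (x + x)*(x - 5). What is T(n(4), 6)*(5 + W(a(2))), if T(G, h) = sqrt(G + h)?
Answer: 13*I*sqrt(2) ≈ 18.385*I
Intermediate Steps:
n(x) = 2*x*(-5 + x) (n(x) = (2*x)*(-5 + x) = 2*x*(-5 + x))
W(B) = B**3
T(n(4), 6)*(5 + W(a(2))) = sqrt(2*4*(-5 + 4) + 6)*(5 + 2**3) = sqrt(2*4*(-1) + 6)*(5 + 8) = sqrt(-8 + 6)*13 = sqrt(-2)*13 = (I*sqrt(2))*13 = 13*I*sqrt(2)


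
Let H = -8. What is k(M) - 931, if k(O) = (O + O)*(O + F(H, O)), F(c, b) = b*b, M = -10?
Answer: -2731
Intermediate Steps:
F(c, b) = b**2
k(O) = 2*O*(O + O**2) (k(O) = (O + O)*(O + O**2) = (2*O)*(O + O**2) = 2*O*(O + O**2))
k(M) - 931 = 2*(-10)**2*(1 - 10) - 931 = 2*100*(-9) - 931 = -1800 - 931 = -2731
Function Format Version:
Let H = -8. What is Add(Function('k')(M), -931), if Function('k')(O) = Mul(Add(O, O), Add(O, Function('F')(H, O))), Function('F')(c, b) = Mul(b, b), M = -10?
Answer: -2731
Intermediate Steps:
Function('F')(c, b) = Pow(b, 2)
Function('k')(O) = Mul(2, O, Add(O, Pow(O, 2))) (Function('k')(O) = Mul(Add(O, O), Add(O, Pow(O, 2))) = Mul(Mul(2, O), Add(O, Pow(O, 2))) = Mul(2, O, Add(O, Pow(O, 2))))
Add(Function('k')(M), -931) = Add(Mul(2, Pow(-10, 2), Add(1, -10)), -931) = Add(Mul(2, 100, -9), -931) = Add(-1800, -931) = -2731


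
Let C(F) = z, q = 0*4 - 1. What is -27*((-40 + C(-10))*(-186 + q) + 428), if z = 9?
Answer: -168075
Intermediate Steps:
q = -1 (q = 0 - 1 = -1)
C(F) = 9
-27*((-40 + C(-10))*(-186 + q) + 428) = -27*((-40 + 9)*(-186 - 1) + 428) = -27*(-31*(-187) + 428) = -27*(5797 + 428) = -27*6225 = -168075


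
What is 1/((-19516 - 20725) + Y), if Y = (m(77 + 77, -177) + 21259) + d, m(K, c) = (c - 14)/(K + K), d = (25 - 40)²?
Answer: -308/5777347 ≈ -5.3312e-5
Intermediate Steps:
d = 225 (d = (-15)² = 225)
m(K, c) = (-14 + c)/(2*K) (m(K, c) = (-14 + c)/((2*K)) = (-14 + c)*(1/(2*K)) = (-14 + c)/(2*K))
Y = 6616881/308 (Y = ((-14 - 177)/(2*(77 + 77)) + 21259) + 225 = ((½)*(-191)/154 + 21259) + 225 = ((½)*(1/154)*(-191) + 21259) + 225 = (-191/308 + 21259) + 225 = 6547581/308 + 225 = 6616881/308 ≈ 21483.)
1/((-19516 - 20725) + Y) = 1/((-19516 - 20725) + 6616881/308) = 1/(-40241 + 6616881/308) = 1/(-5777347/308) = -308/5777347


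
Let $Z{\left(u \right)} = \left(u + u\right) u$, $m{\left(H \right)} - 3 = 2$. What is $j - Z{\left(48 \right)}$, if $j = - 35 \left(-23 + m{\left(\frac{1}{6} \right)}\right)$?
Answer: $-3978$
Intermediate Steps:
$m{\left(H \right)} = 5$ ($m{\left(H \right)} = 3 + 2 = 5$)
$Z{\left(u \right)} = 2 u^{2}$ ($Z{\left(u \right)} = 2 u u = 2 u^{2}$)
$j = 630$ ($j = - 35 \left(-23 + 5\right) = \left(-35\right) \left(-18\right) = 630$)
$j - Z{\left(48 \right)} = 630 - 2 \cdot 48^{2} = 630 - 2 \cdot 2304 = 630 - 4608 = -3978$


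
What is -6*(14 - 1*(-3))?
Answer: -102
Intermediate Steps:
-6*(14 - 1*(-3)) = -6*(14 + 3) = -6*17 = -102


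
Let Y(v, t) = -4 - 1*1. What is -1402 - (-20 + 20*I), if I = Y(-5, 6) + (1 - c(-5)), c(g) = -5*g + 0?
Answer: -802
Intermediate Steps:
c(g) = -5*g
Y(v, t) = -5 (Y(v, t) = -4 - 1 = -5)
I = -29 (I = -5 + (1 - (-5)*(-5)) = -5 + (1 - 1*25) = -5 + (1 - 25) = -5 - 24 = -29)
-1402 - (-20 + 20*I) = -1402 - (-20 + 20*(-29)) = -1402 - (-20 - 580) = -1402 - 1*(-600) = -1402 + 600 = -802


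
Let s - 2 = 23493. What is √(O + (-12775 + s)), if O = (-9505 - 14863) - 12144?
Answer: 8*I*√403 ≈ 160.6*I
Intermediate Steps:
s = 23495 (s = 2 + 23493 = 23495)
O = -36512 (O = -24368 - 12144 = -36512)
√(O + (-12775 + s)) = √(-36512 + (-12775 + 23495)) = √(-36512 + 10720) = √(-25792) = 8*I*√403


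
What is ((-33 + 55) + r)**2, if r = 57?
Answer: 6241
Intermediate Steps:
((-33 + 55) + r)**2 = ((-33 + 55) + 57)**2 = (22 + 57)**2 = 79**2 = 6241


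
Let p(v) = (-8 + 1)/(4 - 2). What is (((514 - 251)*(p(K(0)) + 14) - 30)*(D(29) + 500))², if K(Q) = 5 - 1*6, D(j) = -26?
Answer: 1676328362361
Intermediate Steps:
K(Q) = -1 (K(Q) = 5 - 6 = -1)
p(v) = -7/2
(((514 - 251)*(p(K(0)) + 14) - 30)*(D(29) + 500))² = (((514 - 251)*(-7/2 + 14) - 30)*(-26 + 500))² = ((263*(21/2) - 30)*474)² = ((5523/2 - 30)*474)² = ((5463/2)*474)² = 1294731² = 1676328362361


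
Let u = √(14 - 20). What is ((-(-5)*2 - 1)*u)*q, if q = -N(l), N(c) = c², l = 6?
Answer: -324*I*√6 ≈ -793.63*I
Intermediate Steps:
u = I*√6 (u = √(-6) = I*√6 ≈ 2.4495*I)
q = -36 (q = -1*6² = -1*36 = -36)
((-(-5)*2 - 1)*u)*q = ((-(-5)*2 - 1)*(I*√6))*(-36) = ((-5*(-2) - 1)*(I*√6))*(-36) = ((10 - 1)*(I*√6))*(-36) = (9*(I*√6))*(-36) = (9*I*√6)*(-36) = -324*I*√6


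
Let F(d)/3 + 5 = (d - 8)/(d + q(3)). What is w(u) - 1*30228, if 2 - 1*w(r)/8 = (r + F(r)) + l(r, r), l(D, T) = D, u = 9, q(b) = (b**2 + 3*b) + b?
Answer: -151184/5 ≈ -30237.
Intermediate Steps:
q(b) = b**2 + 4*b
F(d) = -15 + 3*(-8 + d)/(21 + d) (F(d) = -15 + 3*((d - 8)/(d + 3*(4 + 3))) = -15 + 3*((-8 + d)/(d + 3*7)) = -15 + 3*((-8 + d)/(d + 21)) = -15 + 3*((-8 + d)/(21 + d)) = -15 + 3*(-8 + d)/(21 + d))
w(r) = 16 - 16*r - 24*(-113 - 4*r)/(21 + r) (w(r) = 16 - 8*((r + 3*(-113 - 4*r)/(21 + r)) + r) = 16 - 8*(2*r + 3*(-113 - 4*r)/(21 + r)) = 16 + (-16*r - 24*(-113 - 4*r)/(21 + r)) = 16 - 16*r - 24*(-113 - 4*r)/(21 + r))
w(u) - 1*30228 = 8*(381 - 28*9 - 2*9**2)/(21 + 9) - 1*30228 = 8*(381 - 252 - 2*81)/30 - 30228 = 8*(1/30)*(381 - 252 - 162) - 30228 = 8*(1/30)*(-33) - 30228 = -44/5 - 30228 = -151184/5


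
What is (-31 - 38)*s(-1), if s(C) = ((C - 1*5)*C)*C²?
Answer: -414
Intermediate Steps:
s(C) = C³*(-5 + C) (s(C) = ((C - 5)*C)*C² = ((-5 + C)*C)*C² = (C*(-5 + C))*C² = C³*(-5 + C))
(-31 - 38)*s(-1) = (-31 - 38)*((-1)³*(-5 - 1)) = -(-69)*(-6) = -69*6 = -414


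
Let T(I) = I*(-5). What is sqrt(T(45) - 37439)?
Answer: 4*I*sqrt(2354) ≈ 194.07*I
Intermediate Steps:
T(I) = -5*I
sqrt(T(45) - 37439) = sqrt(-5*45 - 37439) = sqrt(-225 - 37439) = sqrt(-37664) = 4*I*sqrt(2354)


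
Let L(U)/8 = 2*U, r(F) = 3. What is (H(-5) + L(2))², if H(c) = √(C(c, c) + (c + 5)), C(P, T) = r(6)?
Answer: (32 + √3)² ≈ 1137.9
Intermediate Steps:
L(U) = 16*U (L(U) = 8*(2*U) = 16*U)
C(P, T) = 3
H(c) = √(8 + c) (H(c) = √(3 + (c + 5)) = √(3 + (5 + c)) = √(8 + c))
(H(-5) + L(2))² = (√(8 - 5) + 16*2)² = (√3 + 32)² = (32 + √3)²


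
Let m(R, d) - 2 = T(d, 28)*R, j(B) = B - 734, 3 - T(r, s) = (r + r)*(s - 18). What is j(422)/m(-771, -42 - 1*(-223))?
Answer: -312/2788709 ≈ -0.00011188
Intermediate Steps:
T(r, s) = 3 - 2*r*(-18 + s) (T(r, s) = 3 - (r + r)*(s - 18) = 3 - 2*r*(-18 + s))
j(B) = -734 + B
m(R, d) = 2 + R*(3 - 20*d) (m(R, d) = 2 + (3 + 36*d - 2*d*28)*R = 2 + (3 + 36*d - 56*d)*R = 2 + (3 - 20*d)*R = 2 + R*(3 - 20*d))
j(422)/m(-771, -42 - 1*(-223)) = (-734 + 422)/(2 - 771*(3 - 20*(-42 - 1*(-223)))) = -312/(2 - 771*(3 - 20*(-42 + 223))) = -312/(2 - 771*(3 - 20*181)) = -312/(2 - 771*(3 - 3620)) = -312/(2 - 771*(-3617)) = -312/(2 + 2788707) = -312/2788709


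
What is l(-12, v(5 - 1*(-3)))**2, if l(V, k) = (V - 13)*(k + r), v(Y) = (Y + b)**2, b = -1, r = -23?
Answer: 422500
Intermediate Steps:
v(Y) = (-1 + Y)**2 (v(Y) = (Y - 1)**2 = (-1 + Y)**2)
l(V, k) = (-23 + k)*(-13 + V) (l(V, k) = (V - 13)*(k - 23) = (-13 + V)*(-23 + k) = (-23 + k)*(-13 + V))
l(-12, v(5 - 1*(-3)))**2 = (299 - 23*(-12) - 13*(-1 + (5 - 1*(-3)))**2 - 12*(-1 + (5 - 1*(-3)))**2)**2 = (299 + 276 - 13*(-1 + (5 + 3))**2 - 12*(-1 + (5 + 3))**2)**2 = (299 + 276 - 13*(-1 + 8)**2 - 12*(-1 + 8)**2)**2 = (299 + 276 - 13*7**2 - 12*7**2)**2 = (299 + 276 - 13*49 - 12*49)**2 = (299 + 276 - 637 - 588)**2 = (-650)**2 = 422500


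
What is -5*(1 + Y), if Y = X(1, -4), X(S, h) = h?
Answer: 15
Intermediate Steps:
Y = -4
-5*(1 + Y) = -5*(1 - 4) = -5*(-3) = 15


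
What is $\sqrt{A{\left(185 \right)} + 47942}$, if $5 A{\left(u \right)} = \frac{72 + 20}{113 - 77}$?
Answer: $\frac{\sqrt{10787065}}{15} \approx 218.96$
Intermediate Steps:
$A{\left(u \right)} = \frac{23}{45}$ ($A{\left(u \right)} = \frac{\left(72 + 20\right) \frac{1}{113 - 77}}{5} = \frac{92 \cdot \frac{1}{36}}{5} = \frac{1}{5} \cdot \frac{23}{9} = \frac{23}{45}$)
$\sqrt{A{\left(185 \right)} + 47942} = \sqrt{\frac{23}{45} + 47942} = \sqrt{\frac{2157413}{45}} = \frac{\sqrt{10787065}}{15}$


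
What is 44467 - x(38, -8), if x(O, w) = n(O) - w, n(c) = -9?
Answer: 44468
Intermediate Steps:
x(O, w) = -9 - w
44467 - x(38, -8) = 44467 - (-9 - 1*(-8)) = 44467 - (-9 + 8) = 44467 - 1*(-1) = 44467 + 1 = 44468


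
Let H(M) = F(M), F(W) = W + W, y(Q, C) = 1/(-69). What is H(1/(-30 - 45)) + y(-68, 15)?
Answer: -71/1725 ≈ -0.041159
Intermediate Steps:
y(Q, C) = -1/69
F(W) = 2*W
H(M) = 2*M
H(1/(-30 - 45)) + y(-68, 15) = 2/(-30 - 45) - 1/69 = 2/(-75) - 1/69 = 2*(-1/75) - 1/69 = -2/75 - 1/69 = -71/1725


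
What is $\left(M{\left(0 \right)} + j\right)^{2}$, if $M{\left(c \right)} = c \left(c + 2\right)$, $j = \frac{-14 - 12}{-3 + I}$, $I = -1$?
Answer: $\frac{169}{4} \approx 42.25$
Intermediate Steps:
$j = \frac{13}{2}$ ($j = \frac{-14 - 12}{-3 - 1} = - \frac{26}{-4} = \left(-26\right) \left(- \frac{1}{4}\right) = \frac{13}{2} \approx 6.5$)
$M{\left(c \right)} = c \left(2 + c\right)$
$\left(M{\left(0 \right)} + j\right)^{2} = \left(0 \left(2 + 0\right) + \frac{13}{2}\right)^{2} = \left(0 \cdot 2 + \frac{13}{2}\right)^{2} = \left(0 + \frac{13}{2}\right)^{2} = \left(\frac{13}{2}\right)^{2} = \frac{169}{4}$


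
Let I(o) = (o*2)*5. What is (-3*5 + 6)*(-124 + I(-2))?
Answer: 1296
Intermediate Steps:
I(o) = 10*o (I(o) = (2*o)*5 = 10*o)
(-3*5 + 6)*(-124 + I(-2)) = (-3*5 + 6)*(-124 + 10*(-2)) = (-15 + 6)*(-124 - 20) = -9*(-144) = 1296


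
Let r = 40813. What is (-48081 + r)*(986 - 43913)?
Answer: 311993436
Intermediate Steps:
(-48081 + r)*(986 - 43913) = (-48081 + 40813)*(986 - 43913) = -7268*(-42927) = 311993436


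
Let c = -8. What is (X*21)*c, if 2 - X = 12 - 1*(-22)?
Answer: 5376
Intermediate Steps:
X = -32 (X = 2 - (12 - 1*(-22)) = 2 - (12 + 22) = 2 - 1*34 = 2 - 34 = -32)
(X*21)*c = -32*21*(-8) = -672*(-8) = 5376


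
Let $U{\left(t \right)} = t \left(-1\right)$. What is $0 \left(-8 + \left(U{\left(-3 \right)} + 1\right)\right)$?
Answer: $0$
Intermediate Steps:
$U{\left(t \right)} = - t$
$0 \left(-8 + \left(U{\left(-3 \right)} + 1\right)\right) = 0 \left(-8 + \left(\left(-1\right) \left(-3\right) + 1\right)\right) = 0 \left(-8 + \left(3 + 1\right)\right) = 0 \left(-8 + 4\right) = 0 \left(-4\right) = 0$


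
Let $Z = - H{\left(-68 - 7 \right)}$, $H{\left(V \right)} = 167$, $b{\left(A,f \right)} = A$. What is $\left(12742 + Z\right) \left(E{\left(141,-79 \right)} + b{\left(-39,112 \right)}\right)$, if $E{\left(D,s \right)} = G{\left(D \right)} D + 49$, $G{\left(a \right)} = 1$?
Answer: $1898825$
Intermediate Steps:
$E{\left(D,s \right)} = 49 + D$ ($E{\left(D,s \right)} = 1 D + 49 = D + 49 = 49 + D$)
$Z = -167$ ($Z = \left(-1\right) 167 = -167$)
$\left(12742 + Z\right) \left(E{\left(141,-79 \right)} + b{\left(-39,112 \right)}\right) = \left(12742 - 167\right) \left(\left(49 + 141\right) - 39\right) = 12575 \left(190 - 39\right) = 12575 \cdot 151 = 1898825$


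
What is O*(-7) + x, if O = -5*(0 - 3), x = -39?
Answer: -144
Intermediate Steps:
O = 15 (O = -5*(-3) = 15)
O*(-7) + x = 15*(-7) - 39 = -105 - 39 = -144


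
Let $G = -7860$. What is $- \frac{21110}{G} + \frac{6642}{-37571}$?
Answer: $\frac{74091769}{29530806} \approx 2.509$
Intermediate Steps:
$- \frac{21110}{G} + \frac{6642}{-37571} = - \frac{21110}{-7860} + \frac{6642}{-37571} = \left(-21110\right) \left(- \frac{1}{7860}\right) + 6642 \left(- \frac{1}{37571}\right) = \frac{2111}{786} - \frac{6642}{37571} = \frac{74091769}{29530806}$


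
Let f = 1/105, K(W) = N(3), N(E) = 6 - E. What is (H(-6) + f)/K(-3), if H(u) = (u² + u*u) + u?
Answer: 6931/315 ≈ 22.003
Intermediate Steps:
H(u) = u + 2*u² (H(u) = (u² + u²) + u = 2*u² + u = u + 2*u²)
K(W) = 3 (K(W) = 6 - 1*3 = 6 - 3 = 3)
f = 1/105 ≈ 0.0095238
(H(-6) + f)/K(-3) = (-6*(1 + 2*(-6)) + 1/105)/3 = (-6*(1 - 12) + 1/105)*(⅓) = (-6*(-11) + 1/105)*(⅓) = (66 + 1/105)*(⅓) = (6931/105)*(⅓) = 6931/315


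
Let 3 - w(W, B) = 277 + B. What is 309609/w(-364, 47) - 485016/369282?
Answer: -6360484493/6585529 ≈ -965.83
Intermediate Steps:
w(W, B) = -274 - B (w(W, B) = 3 - (277 + B) = 3 + (-277 - B) = -274 - B)
309609/w(-364, 47) - 485016/369282 = 309609/(-274 - 1*47) - 485016/369282 = 309609/(-274 - 47) - 485016*1/369282 = 309609/(-321) - 80836/61547 = 309609*(-1/321) - 80836/61547 = -103203/107 - 80836/61547 = -6360484493/6585529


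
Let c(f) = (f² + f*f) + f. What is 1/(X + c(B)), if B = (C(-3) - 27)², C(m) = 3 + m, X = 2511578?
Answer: 1/3575189 ≈ 2.7971e-7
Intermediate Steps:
B = 729 (B = ((3 - 3) - 27)² = (0 - 27)² = (-27)² = 729)
c(f) = f + 2*f² (c(f) = (f² + f²) + f = 2*f² + f = f + 2*f²)
1/(X + c(B)) = 1/(2511578 + 729*(1 + 2*729)) = 1/(2511578 + 729*(1 + 1458)) = 1/(2511578 + 729*1459) = 1/(2511578 + 1063611) = 1/3575189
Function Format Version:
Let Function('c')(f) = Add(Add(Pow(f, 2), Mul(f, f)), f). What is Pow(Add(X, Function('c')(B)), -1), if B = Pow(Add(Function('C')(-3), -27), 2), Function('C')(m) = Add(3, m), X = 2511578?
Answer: Rational(1, 3575189) ≈ 2.7971e-7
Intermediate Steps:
B = 729 (B = Pow(Add(Add(3, -3), -27), 2) = Pow(Add(0, -27), 2) = Pow(-27, 2) = 729)
Function('c')(f) = Add(f, Mul(2, Pow(f, 2))) (Function('c')(f) = Add(Add(Pow(f, 2), Pow(f, 2)), f) = Add(Mul(2, Pow(f, 2)), f) = Add(f, Mul(2, Pow(f, 2))))
Pow(Add(X, Function('c')(B)), -1) = Pow(Add(2511578, Mul(729, Add(1, Mul(2, 729)))), -1) = Pow(Add(2511578, Mul(729, Add(1, 1458))), -1) = Pow(Add(2511578, Mul(729, 1459)), -1) = Pow(Add(2511578, 1063611), -1) = Pow(3575189, -1) = Rational(1, 3575189)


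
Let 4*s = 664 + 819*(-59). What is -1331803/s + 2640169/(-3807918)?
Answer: 20159763930583/181473948126 ≈ 111.09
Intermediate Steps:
s = -47657/4 (s = (664 + 819*(-59))/4 = (664 - 48321)/4 = (¼)*(-47657) = -47657/4 ≈ -11914.)
-1331803/s + 2640169/(-3807918) = -1331803/(-47657/4) + 2640169/(-3807918) = -1331803*(-4/47657) + 2640169*(-1/3807918) = 5327212/47657 - 2640169/3807918 = 20159763930583/181473948126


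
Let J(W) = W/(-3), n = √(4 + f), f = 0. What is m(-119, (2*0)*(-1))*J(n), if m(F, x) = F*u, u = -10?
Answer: -2380/3 ≈ -793.33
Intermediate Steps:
m(F, x) = -10*F (m(F, x) = F*(-10) = -10*F)
n = 2 (n = √(4 + 0) = √4 = 2)
J(W) = -W/3 (J(W) = W*(-⅓) = -W/3)
m(-119, (2*0)*(-1))*J(n) = (-10*(-119))*(-⅓*2) = 1190*(-⅔) = -2380/3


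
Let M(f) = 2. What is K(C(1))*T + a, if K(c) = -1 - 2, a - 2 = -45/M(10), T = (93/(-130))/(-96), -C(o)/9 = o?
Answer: -85373/4160 ≈ -20.522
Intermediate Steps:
C(o) = -9*o
T = 31/4160 (T = (93*(-1/130))*(-1/96) = -93/130*(-1/96) = 31/4160 ≈ 0.0074519)
a = -41/2 (a = 2 - 45/2 = -41/2 ≈ -20.500)
K(c) = -3
K(C(1))*T + a = -3*31/4160 - 41/2 = -93/4160 - 41/2 = -85373/4160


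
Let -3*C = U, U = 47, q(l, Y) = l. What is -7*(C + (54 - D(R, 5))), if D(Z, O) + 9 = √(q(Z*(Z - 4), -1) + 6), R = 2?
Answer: -994/3 + 7*√2 ≈ -321.43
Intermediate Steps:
C = -47/3 (C = -⅓*47 = -47/3 ≈ -15.667)
D(Z, O) = -9 + √(6 + Z*(-4 + Z)) (D(Z, O) = -9 + √(Z*(Z - 4) + 6) = -9 + √(Z*(-4 + Z) + 6) = -9 + √(6 + Z*(-4 + Z)))
-7*(C + (54 - D(R, 5))) = -7*(-47/3 + (54 - (-9 + √(6 + 2*(-4 + 2))))) = -7*(-47/3 + (54 - (-9 + √(6 + 2*(-2))))) = -7*(-47/3 + (54 - (-9 + √(6 - 4)))) = -7*(-47/3 + (54 - (-9 + √2))) = -7*(-47/3 + (54 + (9 - √2))) = -7*(-47/3 + (63 - √2)) = -7*(142/3 - √2) = -994/3 + 7*√2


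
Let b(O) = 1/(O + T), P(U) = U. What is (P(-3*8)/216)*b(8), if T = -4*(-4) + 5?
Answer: -1/261 ≈ -0.0038314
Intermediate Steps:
T = 21 (T = 16 + 5 = 21)
b(O) = 1/(21 + O) (b(O) = 1/(O + 21) = 1/(21 + O))
(P(-3*8)/216)*b(8) = (-3*8/216)/(21 + 8) = -24*1/216/29 = -1/9*1/29 = -1/261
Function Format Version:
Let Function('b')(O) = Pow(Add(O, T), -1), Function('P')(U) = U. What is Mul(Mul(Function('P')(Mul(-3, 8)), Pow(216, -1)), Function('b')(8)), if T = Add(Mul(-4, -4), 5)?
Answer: Rational(-1, 261) ≈ -0.0038314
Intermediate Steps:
T = 21 (T = Add(16, 5) = 21)
Function('b')(O) = Pow(Add(21, O), -1) (Function('b')(O) = Pow(Add(O, 21), -1) = Pow(Add(21, O), -1))
Mul(Mul(Function('P')(Mul(-3, 8)), Pow(216, -1)), Function('b')(8)) = Mul(Mul(Mul(-3, 8), Pow(216, -1)), Pow(Add(21, 8), -1)) = Mul(Mul(-24, Rational(1, 216)), Pow(29, -1)) = Mul(Rational(-1, 9), Rational(1, 29)) = Rational(-1, 261)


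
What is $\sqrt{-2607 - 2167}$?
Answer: $i \sqrt{4774} \approx 69.094 i$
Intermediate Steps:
$\sqrt{-2607 - 2167} = \sqrt{-4774} = i \sqrt{4774}$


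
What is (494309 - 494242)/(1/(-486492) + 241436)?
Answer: 32594964/117456682511 ≈ 0.00027751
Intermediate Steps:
(494309 - 494242)/(1/(-486492) + 241436) = 67/(-1/486492 + 241436) = 67/(117456682511/486492) = 67*(486492/117456682511) = 32594964/117456682511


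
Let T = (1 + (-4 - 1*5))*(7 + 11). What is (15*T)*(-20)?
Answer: 43200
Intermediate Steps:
T = -144 (T = (1 + (-4 - 5))*18 = (1 - 9)*18 = -8*18 = -144)
(15*T)*(-20) = (15*(-144))*(-20) = -2160*(-20) = 43200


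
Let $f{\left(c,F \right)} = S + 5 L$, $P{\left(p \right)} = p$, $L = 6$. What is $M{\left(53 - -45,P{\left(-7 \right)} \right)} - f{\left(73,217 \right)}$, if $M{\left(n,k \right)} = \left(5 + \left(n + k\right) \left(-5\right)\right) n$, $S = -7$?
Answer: $-44123$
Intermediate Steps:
$f{\left(c,F \right)} = 23$ ($f{\left(c,F \right)} = -7 + 5 \cdot 6 = -7 + 30 = 23$)
$M{\left(n,k \right)} = n \left(5 - 5 k - 5 n\right)$ ($M{\left(n,k \right)} = \left(5 + \left(k + n\right) \left(-5\right)\right) n = \left(5 - \left(5 k + 5 n\right)\right) n = \left(5 - 5 k - 5 n\right) n = n \left(5 - 5 k - 5 n\right)$)
$M{\left(53 - -45,P{\left(-7 \right)} \right)} - f{\left(73,217 \right)} = 5 \left(53 - -45\right) \left(1 - -7 - \left(53 - -45\right)\right) - 23 = 5 \left(53 + 45\right) \left(1 + 7 - \left(53 + 45\right)\right) - 23 = 5 \cdot 98 \left(1 + 7 - 98\right) - 23 = 5 \cdot 98 \left(-90\right) - 23 = -44100 - 23 = -44123$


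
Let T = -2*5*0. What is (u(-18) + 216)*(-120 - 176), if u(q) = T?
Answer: -63936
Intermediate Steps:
T = 0 (T = -10*0 = 0)
u(q) = 0
(u(-18) + 216)*(-120 - 176) = (0 + 216)*(-120 - 176) = 216*(-296) = -63936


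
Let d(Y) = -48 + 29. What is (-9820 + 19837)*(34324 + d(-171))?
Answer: 343633185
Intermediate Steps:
d(Y) = -19
(-9820 + 19837)*(34324 + d(-171)) = (-9820 + 19837)*(34324 - 19) = 10017*34305 = 343633185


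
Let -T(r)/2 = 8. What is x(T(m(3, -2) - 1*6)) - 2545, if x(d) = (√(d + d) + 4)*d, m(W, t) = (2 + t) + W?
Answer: -2609 - 64*I*√2 ≈ -2609.0 - 90.51*I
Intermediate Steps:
m(W, t) = 2 + W + t
T(r) = -16 (T(r) = -2*8 = -16)
x(d) = d*(4 + √2*√d) (x(d) = (√(2*d) + 4)*d = (√2*√d + 4)*d = (4 + √2*√d)*d = d*(4 + √2*√d))
x(T(m(3, -2) - 1*6)) - 2545 = (4*(-16) + √2*(-16)^(3/2)) - 2545 = (-64 + √2*(-64*I)) - 2545 = (-64 - 64*I*√2) - 2545 = -2609 - 64*I*√2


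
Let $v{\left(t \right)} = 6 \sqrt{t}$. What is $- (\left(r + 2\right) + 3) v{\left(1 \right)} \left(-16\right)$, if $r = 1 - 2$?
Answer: $384$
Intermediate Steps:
$r = -1$ ($r = 1 - 2 = -1$)
$- (\left(r + 2\right) + 3) v{\left(1 \right)} \left(-16\right) = - (\left(-1 + 2\right) + 3) 6 \sqrt{1} \left(-16\right) = - (1 + 3) 6 \cdot 1 \left(-16\right) = \left(-1\right) 4 \cdot 6 \left(-16\right) = \left(-4\right) 6 \left(-16\right) = \left(-24\right) \left(-16\right) = 384$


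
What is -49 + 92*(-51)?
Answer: -4741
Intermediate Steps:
-49 + 92*(-51) = -49 - 4692 = -4741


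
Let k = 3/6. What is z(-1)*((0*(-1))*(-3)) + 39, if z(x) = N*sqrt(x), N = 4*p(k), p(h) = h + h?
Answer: 39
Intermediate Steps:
k = 1/2 (k = 3*(1/6) = 1/2 ≈ 0.50000)
p(h) = 2*h
N = 4 (N = 4*(2*(1/2)) = 4*1 = 4)
z(x) = 4*sqrt(x)
z(-1)*((0*(-1))*(-3)) + 39 = (4*sqrt(-1))*((0*(-1))*(-3)) + 39 = (4*I)*(0*(-3)) + 39 = (4*I)*0 + 39 = 0 + 39 = 39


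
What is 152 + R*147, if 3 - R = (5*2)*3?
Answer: -3817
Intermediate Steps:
R = -27 (R = 3 - 5*2*3 = 3 - 10*3 = 3 - 1*30 = 3 - 30 = -27)
152 + R*147 = 152 - 27*147 = 152 - 3969 = -3817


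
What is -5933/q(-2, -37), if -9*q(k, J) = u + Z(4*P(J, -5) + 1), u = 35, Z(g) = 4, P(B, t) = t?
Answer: 17799/13 ≈ 1369.2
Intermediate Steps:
q(k, J) = -13/3 (q(k, J) = -(35 + 4)/9 = -⅑*39 = -13/3)
-5933/q(-2, -37) = -5933/(-13/3) = -5933*(-3/13) = 17799/13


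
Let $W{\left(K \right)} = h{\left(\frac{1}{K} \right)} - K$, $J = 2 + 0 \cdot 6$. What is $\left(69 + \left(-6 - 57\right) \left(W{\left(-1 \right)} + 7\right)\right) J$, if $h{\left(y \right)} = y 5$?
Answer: $-240$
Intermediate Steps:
$h{\left(y \right)} = 5 y$
$J = 2$ ($J = 2 + 0 = 2$)
$W{\left(K \right)} = - K + \frac{5}{K}$ ($W{\left(K \right)} = \frac{5}{K} - K = - K + \frac{5}{K}$)
$\left(69 + \left(-6 - 57\right) \left(W{\left(-1 \right)} + 7\right)\right) J = \left(69 + \left(-6 - 57\right) \left(\left(\left(-1\right) \left(-1\right) + \frac{5}{-1}\right) + 7\right)\right) 2 = \left(69 - 63 \left(\left(1 + 5 \left(-1\right)\right) + 7\right)\right) 2 = \left(69 - 63 \left(\left(1 - 5\right) + 7\right)\right) 2 = \left(69 - 63 \left(-4 + 7\right)\right) 2 = \left(69 - 189\right) 2 = \left(-120\right) 2 = -240$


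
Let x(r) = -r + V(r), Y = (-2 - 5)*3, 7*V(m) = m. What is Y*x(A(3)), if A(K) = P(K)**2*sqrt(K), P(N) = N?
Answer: 162*sqrt(3) ≈ 280.59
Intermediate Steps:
V(m) = m/7
A(K) = K**(5/2) (A(K) = K**2*sqrt(K) = K**(5/2))
Y = -21 (Y = -7*3 = -21)
x(r) = -6*r/7 (x(r) = -r + r/7 = -6*r/7)
Y*x(A(3)) = -(-18)*3**(5/2) = -(-18)*9*sqrt(3) = -(-162)*sqrt(3) = 162*sqrt(3)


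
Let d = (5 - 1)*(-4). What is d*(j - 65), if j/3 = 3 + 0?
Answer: 896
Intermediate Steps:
j = 9 (j = 3*(3 + 0) = 3*3 = 9)
d = -16 (d = 4*(-4) = -16)
d*(j - 65) = -16*(9 - 65) = -16*(-56) = 896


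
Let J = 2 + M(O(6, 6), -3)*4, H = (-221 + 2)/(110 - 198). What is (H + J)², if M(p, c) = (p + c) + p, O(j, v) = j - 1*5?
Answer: 1849/7744 ≈ 0.23877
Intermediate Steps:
O(j, v) = -5 + j (O(j, v) = j - 5 = -5 + j)
H = 219/88 (H = -219/(-88) = -219*(-1/88) = 219/88 ≈ 2.4886)
M(p, c) = c + 2*p (M(p, c) = (c + p) + p = c + 2*p)
J = -2 (J = 2 + (-3 + 2*(-5 + 6))*4 = 2 + (-3 + 2*1)*4 = 2 + (-3 + 2)*4 = 2 - 1*4 = 2 - 4 = -2)
(H + J)² = (219/88 - 2)² = (43/88)² = 1849/7744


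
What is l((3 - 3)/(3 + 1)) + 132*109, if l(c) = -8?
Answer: 14380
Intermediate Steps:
l((3 - 3)/(3 + 1)) + 132*109 = -8 + 132*109 = -8 + 14388 = 14380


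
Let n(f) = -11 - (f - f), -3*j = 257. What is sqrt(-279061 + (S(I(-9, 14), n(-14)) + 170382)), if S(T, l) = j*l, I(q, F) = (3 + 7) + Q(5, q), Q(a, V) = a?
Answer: I*sqrt(969630)/3 ≈ 328.23*I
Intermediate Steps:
j = -257/3 (j = -1/3*257 = -257/3 ≈ -85.667)
n(f) = -11 (n(f) = -11 - 1*0 = -11 + 0 = -11)
I(q, F) = 15 (I(q, F) = (3 + 7) + 5 = 10 + 5 = 15)
S(T, l) = -257*l/3
sqrt(-279061 + (S(I(-9, 14), n(-14)) + 170382)) = sqrt(-279061 + (-257/3*(-11) + 170382)) = sqrt(-279061 + (2827/3 + 170382)) = sqrt(-279061 + 513973/3) = sqrt(-323210/3) = I*sqrt(969630)/3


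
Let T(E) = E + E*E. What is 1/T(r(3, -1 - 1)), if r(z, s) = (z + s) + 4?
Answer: 1/30 ≈ 0.033333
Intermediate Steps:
r(z, s) = 4 + s + z (r(z, s) = (s + z) + 4 = 4 + s + z)
T(E) = E + E²
1/T(r(3, -1 - 1)) = 1/((4 + (-1 - 1) + 3)*(1 + (4 + (-1 - 1) + 3))) = 1/((4 - 2 + 3)*(1 + (4 - 2 + 3))) = 1/(5*(1 + 5)) = 1/(5*6) = 1/30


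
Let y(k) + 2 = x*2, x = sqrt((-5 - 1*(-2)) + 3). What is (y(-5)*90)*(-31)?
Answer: 5580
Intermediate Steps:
x = 0 (x = sqrt((-5 + 2) + 3) = sqrt(-3 + 3) = sqrt(0) = 0)
y(k) = -2 (y(k) = -2 + 0*2 = -2 + 0 = -2)
(y(-5)*90)*(-31) = -2*90*(-31) = -180*(-31) = 5580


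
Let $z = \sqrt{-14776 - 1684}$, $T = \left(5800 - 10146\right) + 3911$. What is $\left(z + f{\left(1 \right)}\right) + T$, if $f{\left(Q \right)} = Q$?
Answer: $-434 + 2 i \sqrt{4115} \approx -434.0 + 128.3 i$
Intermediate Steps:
$T = -435$ ($T = -4346 + 3911 = -435$)
$z = 2 i \sqrt{4115}$ ($z = \sqrt{-16460} = 2 i \sqrt{4115} \approx 128.3 i$)
$\left(z + f{\left(1 \right)}\right) + T = \left(2 i \sqrt{4115} + 1\right) - 435 = \left(1 + 2 i \sqrt{4115}\right) - 435 = -434 + 2 i \sqrt{4115}$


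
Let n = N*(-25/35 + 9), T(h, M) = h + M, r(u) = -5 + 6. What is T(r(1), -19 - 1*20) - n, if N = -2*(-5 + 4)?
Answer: -382/7 ≈ -54.571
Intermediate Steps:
r(u) = 1
N = 2 (N = -2*(-1) = 2)
T(h, M) = M + h
n = 116/7 (n = 2*(-25/35 + 9) = 2*(-25*1/35 + 9) = 2*(-5/7 + 9) = 2*(58/7) = 116/7 ≈ 16.571)
T(r(1), -19 - 1*20) - n = ((-19 - 1*20) + 1) - 1*116/7 = ((-19 - 20) + 1) - 116/7 = (-39 + 1) - 116/7 = -38 - 116/7 = -382/7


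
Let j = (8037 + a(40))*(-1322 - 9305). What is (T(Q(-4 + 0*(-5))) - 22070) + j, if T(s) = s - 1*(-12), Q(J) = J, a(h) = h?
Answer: -85856341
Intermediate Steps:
T(s) = 12 + s (T(s) = s + 12 = 12 + s)
j = -85834279 (j = (8037 + 40)*(-1322 - 9305) = 8077*(-10627) = -85834279)
(T(Q(-4 + 0*(-5))) - 22070) + j = ((12 + (-4 + 0*(-5))) - 22070) - 85834279 = ((12 + (-4 + 0)) - 22070) - 85834279 = ((12 - 4) - 22070) - 85834279 = (8 - 22070) - 85834279 = -22062 - 85834279 = -85856341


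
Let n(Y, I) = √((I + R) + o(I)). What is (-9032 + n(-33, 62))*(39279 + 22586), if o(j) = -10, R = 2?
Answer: -558764680 + 185595*√6 ≈ -5.5831e+8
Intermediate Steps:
n(Y, I) = √(-8 + I) (n(Y, I) = √((I + 2) - 10) = √((2 + I) - 10) = √(-8 + I))
(-9032 + n(-33, 62))*(39279 + 22586) = (-9032 + √(-8 + 62))*(39279 + 22586) = (-9032 + √54)*61865 = (-9032 + 3*√6)*61865 = -558764680 + 185595*√6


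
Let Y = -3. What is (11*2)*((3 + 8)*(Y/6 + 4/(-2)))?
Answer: -605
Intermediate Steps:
(11*2)*((3 + 8)*(Y/6 + 4/(-2))) = (11*2)*((3 + 8)*(-3/6 + 4/(-2))) = 22*(11*(-3*⅙ + 4*(-½))) = 22*(11*(-½ - 2)) = 22*(11*(-5/2)) = 22*(-55/2) = -605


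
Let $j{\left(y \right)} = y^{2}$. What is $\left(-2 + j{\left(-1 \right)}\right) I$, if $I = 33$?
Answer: $-33$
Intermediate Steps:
$\left(-2 + j{\left(-1 \right)}\right) I = \left(-2 + \left(-1\right)^{2}\right) 33 = \left(-2 + 1\right) 33 = \left(-1\right) 33 = -33$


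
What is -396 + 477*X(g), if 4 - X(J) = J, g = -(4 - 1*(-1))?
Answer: 3897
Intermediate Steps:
g = -5 (g = -(4 + 1) = -1*5 = -5)
X(J) = 4 - J
-396 + 477*X(g) = -396 + 477*(4 - 1*(-5)) = -396 + 477*(4 + 5) = -396 + 477*9 = -396 + 4293 = 3897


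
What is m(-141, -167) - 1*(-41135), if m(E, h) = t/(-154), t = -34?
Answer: 3167412/77 ≈ 41135.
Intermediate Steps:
m(E, h) = 17/77 (m(E, h) = -34/(-154) = -34*(-1/154) = 17/77)
m(-141, -167) - 1*(-41135) = 17/77 - 1*(-41135) = 17/77 + 41135 = 3167412/77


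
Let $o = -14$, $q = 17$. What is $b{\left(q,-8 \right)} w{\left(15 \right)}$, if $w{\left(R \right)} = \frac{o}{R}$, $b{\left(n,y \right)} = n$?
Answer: $- \frac{238}{15} \approx -15.867$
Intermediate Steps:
$w{\left(R \right)} = - \frac{14}{R}$
$b{\left(q,-8 \right)} w{\left(15 \right)} = 17 \left(- \frac{14}{15}\right) = - \frac{238}{15}$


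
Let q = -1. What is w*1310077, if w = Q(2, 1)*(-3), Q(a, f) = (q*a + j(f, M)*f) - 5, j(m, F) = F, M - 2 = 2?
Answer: 11790693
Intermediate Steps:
M = 4 (M = 2 + 2 = 4)
Q(a, f) = -5 - a + 4*f (Q(a, f) = (-a + 4*f) - 5 = -5 - a + 4*f)
w = 9 (w = (-5 - 1*2 + 4*1)*(-3) = (-5 - 2 + 4)*(-3) = -3*(-3) = 9)
w*1310077 = 9*1310077 = 11790693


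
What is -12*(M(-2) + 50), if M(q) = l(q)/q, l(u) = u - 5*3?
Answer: -702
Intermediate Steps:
l(u) = -15 + u (l(u) = u - 15 = -15 + u)
M(q) = (-15 + q)/q
-12*(M(-2) + 50) = -12*((-15 - 2)/(-2) + 50) = -12*(-½*(-17) + 50) = -12*(17/2 + 50) = -12*117/2 = -702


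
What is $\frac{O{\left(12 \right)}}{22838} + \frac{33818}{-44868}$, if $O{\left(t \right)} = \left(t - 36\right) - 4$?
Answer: $- \frac{193397947}{256173846} \approx -0.75495$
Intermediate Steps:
$O{\left(t \right)} = -40 + t$ ($O{\left(t \right)} = \left(-36 + t\right) - 4 = -40 + t$)
$\frac{O{\left(12 \right)}}{22838} + \frac{33818}{-44868} = \frac{-40 + 12}{22838} + \frac{33818}{-44868} = \left(-28\right) \frac{1}{22838} + 33818 \left(- \frac{1}{44868}\right) = - \frac{14}{11419} - \frac{16909}{22434} = - \frac{193397947}{256173846}$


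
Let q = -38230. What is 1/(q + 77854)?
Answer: 1/39624 ≈ 2.5237e-5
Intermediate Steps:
1/(q + 77854) = 1/(-38230 + 77854) = 1/39624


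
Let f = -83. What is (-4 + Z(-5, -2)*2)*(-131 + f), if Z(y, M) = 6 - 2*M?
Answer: -3424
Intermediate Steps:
(-4 + Z(-5, -2)*2)*(-131 + f) = (-4 + (6 - 2*(-2))*2)*(-131 - 83) = (-4 + (6 + 4)*2)*(-214) = (-4 + 10*2)*(-214) = (-4 + 20)*(-214) = 16*(-214) = -3424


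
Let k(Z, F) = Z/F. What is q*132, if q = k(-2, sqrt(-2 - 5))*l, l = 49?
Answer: 1848*I*sqrt(7) ≈ 4889.4*I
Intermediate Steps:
q = 14*I*sqrt(7) (q = -2/sqrt(-2 - 5)*49 = -2*(-I*sqrt(7)/7)*49 = -(-2)*I*sqrt(7)/7*49 = (2*I*sqrt(7)/7)*49 = 14*I*sqrt(7) ≈ 37.041*I)
q*132 = (14*I*sqrt(7))*132 = 1848*I*sqrt(7)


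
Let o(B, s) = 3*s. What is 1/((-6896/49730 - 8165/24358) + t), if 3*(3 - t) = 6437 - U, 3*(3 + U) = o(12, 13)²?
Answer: -1816985010/3588800760407 ≈ -0.00050629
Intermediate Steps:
U = 504 (U = -3 + (3*13)²/3 = -3 + (⅓)*39² = -3 + (⅓)*1521 = -3 + 507 = 504)
t = -5924/3 (t = 3 - (6437 - 1*504)/3 = 3 - (6437 - 504)/3 = 3 - ⅓*5933 = 3 - 5933/3 = -5924/3 ≈ -1974.7)
1/((-6896/49730 - 8165/24358) + t) = 1/((-6896/49730 - 8165/24358) - 5924/3) = 1/((-6896*1/49730 - 8165*1/24358) - 5924/3) = 1/((-3448/24865 - 8165/24358) - 5924/3) = 1/(-287009109/605661670 - 5924/3) = 1/(-3588800760407/1816985010) = -1816985010/3588800760407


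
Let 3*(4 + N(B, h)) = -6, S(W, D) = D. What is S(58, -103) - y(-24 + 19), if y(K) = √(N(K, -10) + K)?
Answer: -103 - I*√11 ≈ -103.0 - 3.3166*I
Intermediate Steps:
N(B, h) = -6 (N(B, h) = -4 + (⅓)*(-6) = -4 - 2 = -6)
y(K) = √(-6 + K)
S(58, -103) - y(-24 + 19) = -103 - √(-6 + (-24 + 19)) = -103 - √(-6 - 5) = -103 - √(-11) = -103 - I*√11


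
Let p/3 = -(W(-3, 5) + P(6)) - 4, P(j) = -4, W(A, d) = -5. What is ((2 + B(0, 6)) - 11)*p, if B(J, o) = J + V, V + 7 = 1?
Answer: -225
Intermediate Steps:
V = -6 (V = -7 + 1 = -6)
B(J, o) = -6 + J (B(J, o) = J - 6 = -6 + J)
p = 15 (p = 3*(-(-5 - 4) - 4) = 3*(-1*(-9) - 4) = 3*(9 - 4) = 3*5 = 15)
((2 + B(0, 6)) - 11)*p = ((2 + (-6 + 0)) - 11)*15 = ((2 - 6) - 11)*15 = (-4 - 11)*15 = -15*15 = -225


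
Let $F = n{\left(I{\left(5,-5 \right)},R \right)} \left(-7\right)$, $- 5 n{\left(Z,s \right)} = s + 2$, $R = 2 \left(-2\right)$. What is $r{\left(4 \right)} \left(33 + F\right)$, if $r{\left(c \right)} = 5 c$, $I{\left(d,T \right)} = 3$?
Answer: $604$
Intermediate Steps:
$R = -4$
$n{\left(Z,s \right)} = - \frac{2}{5} - \frac{s}{5}$ ($n{\left(Z,s \right)} = - \frac{s + 2}{5} = - \frac{2 + s}{5} = - \frac{2}{5} - \frac{s}{5}$)
$F = - \frac{14}{5}$ ($F = \left(- \frac{2}{5} - - \frac{4}{5}\right) \left(-7\right) = \left(- \frac{2}{5} + \frac{4}{5}\right) \left(-7\right) = \frac{2}{5} \left(-7\right) = - \frac{14}{5} \approx -2.8$)
$r{\left(4 \right)} \left(33 + F\right) = 5 \cdot 4 \left(33 - \frac{14}{5}\right) = 20 \cdot \frac{151}{5} = 604$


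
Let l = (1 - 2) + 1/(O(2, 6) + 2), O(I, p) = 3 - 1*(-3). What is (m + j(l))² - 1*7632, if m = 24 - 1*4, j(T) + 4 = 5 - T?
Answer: -457823/64 ≈ -7153.5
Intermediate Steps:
O(I, p) = 6 (O(I, p) = 3 + 3 = 6)
l = -7/8 (l = (1 - 2) + 1/(6 + 2) = -1 + 1/8 = -1 + ⅛ = -7/8 ≈ -0.87500)
j(T) = 1 - T (j(T) = -4 + (5 - T) = 1 - T)
m = 20 (m = 24 - 4 = 20)
(m + j(l))² - 1*7632 = (20 + (1 - 1*(-7/8)))² - 1*7632 = (20 + (1 + 7/8))² - 7632 = (20 + 15/8)² - 7632 = (175/8)² - 7632 = 30625/64 - 7632 = -457823/64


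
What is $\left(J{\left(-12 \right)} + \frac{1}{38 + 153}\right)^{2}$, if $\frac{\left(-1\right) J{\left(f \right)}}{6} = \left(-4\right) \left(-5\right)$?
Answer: $\frac{525280561}{36481} \approx 14399.0$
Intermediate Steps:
$J{\left(f \right)} = -120$ ($J{\left(f \right)} = - 6 \left(\left(-4\right) \left(-5\right)\right) = \left(-6\right) 20 = -120$)
$\left(J{\left(-12 \right)} + \frac{1}{38 + 153}\right)^{2} = \left(-120 + \frac{1}{38 + 153}\right)^{2} = \left(-120 + \frac{1}{191}\right)^{2} = \left(- \frac{22919}{191}\right)^{2} = \frac{525280561}{36481}$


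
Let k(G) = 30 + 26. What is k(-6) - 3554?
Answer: -3498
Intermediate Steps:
k(G) = 56
k(-6) - 3554 = 56 - 3554 = -3498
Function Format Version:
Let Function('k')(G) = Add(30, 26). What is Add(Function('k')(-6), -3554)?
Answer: -3498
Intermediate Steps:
Function('k')(G) = 56
Add(Function('k')(-6), -3554) = Add(56, -3554) = -3498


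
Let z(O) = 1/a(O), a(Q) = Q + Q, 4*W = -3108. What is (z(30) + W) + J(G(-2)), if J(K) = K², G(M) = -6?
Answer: -44459/60 ≈ -740.98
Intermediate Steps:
W = -777 (W = (¼)*(-3108) = -777)
a(Q) = 2*Q
z(O) = 1/(2*O)
(z(30) + W) + J(G(-2)) = ((½)/30 - 777) + (-6)² = ((½)*(1/30) - 777) + 36 = (1/60 - 777) + 36 = -46619/60 + 36 = -44459/60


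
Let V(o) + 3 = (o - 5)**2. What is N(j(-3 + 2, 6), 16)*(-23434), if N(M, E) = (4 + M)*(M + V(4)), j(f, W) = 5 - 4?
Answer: 117170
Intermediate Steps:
V(o) = -3 + (-5 + o)**2 (V(o) = -3 + (o - 5)**2 = -3 + (-5 + o)**2)
j(f, W) = 1
N(M, E) = (-2 + M)*(4 + M) (N(M, E) = (4 + M)*(M + (-3 + (-5 + 4)**2)) = (4 + M)*(M + (-3 + (-1)**2)) = (4 + M)*(M + (-3 + 1)) = (4 + M)*(M - 2) = (4 + M)*(-2 + M) = (-2 + M)*(4 + M))
N(j(-3 + 2, 6), 16)*(-23434) = (-8 + 1**2 + 2*1)*(-23434) = (-8 + 1 + 2)*(-23434) = -5*(-23434) = 117170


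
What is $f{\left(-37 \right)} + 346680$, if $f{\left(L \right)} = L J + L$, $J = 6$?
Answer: $346421$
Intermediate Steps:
$f{\left(L \right)} = 7 L$ ($f{\left(L \right)} = L 6 + L = 6 L + L = 7 L$)
$f{\left(-37 \right)} + 346680 = 7 \left(-37\right) + 346680 = -259 + 346680 = 346421$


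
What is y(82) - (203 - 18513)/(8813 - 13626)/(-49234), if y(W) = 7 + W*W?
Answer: 797499800106/118481621 ≈ 6731.0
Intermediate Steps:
y(W) = 7 + W**2
y(82) - (203 - 18513)/(8813 - 13626)/(-49234) = (7 + 82**2) - (203 - 18513)/(8813 - 13626)/(-49234) = (7 + 6724) - (-18310/(-4813))*(-1)/49234 = 6731 - (-18310*(-1/4813))*(-1)/49234 = 6731 - 18310*(-1)/(4813*49234) = 6731 - 1*(-9155/118481621) = 6731 + 9155/118481621 = 797499800106/118481621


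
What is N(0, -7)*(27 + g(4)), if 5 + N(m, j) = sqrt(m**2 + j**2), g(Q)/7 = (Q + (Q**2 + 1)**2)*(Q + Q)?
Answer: 32870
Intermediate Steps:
g(Q) = 14*Q*(Q + (1 + Q**2)**2) (g(Q) = 7*((Q + (Q**2 + 1)**2)*(Q + Q)) = 7*((Q + (1 + Q**2)**2)*(2*Q)) = 7*(2*Q*(Q + (1 + Q**2)**2)) = 14*Q*(Q + (1 + Q**2)**2))
N(m, j) = -5 + sqrt(j**2 + m**2) (N(m, j) = -5 + sqrt(m**2 + j**2) = -5 + sqrt(j**2 + m**2))
N(0, -7)*(27 + g(4)) = (-5 + sqrt((-7)**2 + 0**2))*(27 + 14*4*(4 + (1 + 4**2)**2)) = (-5 + sqrt(49 + 0))*(27 + 14*4*(4 + (1 + 16)**2)) = (-5 + sqrt(49))*(27 + 14*4*(4 + 17**2)) = (-5 + 7)*(27 + 14*4*(4 + 289)) = 2*(27 + 14*4*293) = 2*(27 + 16408) = 2*16435 = 32870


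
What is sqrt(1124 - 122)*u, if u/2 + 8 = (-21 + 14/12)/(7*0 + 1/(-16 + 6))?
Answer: 1142*sqrt(1002)/3 ≈ 12050.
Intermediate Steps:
u = 1142/3 (u = -16 + 2*((-21 + 14/12)/(7*0 + 1/(-16 + 6))) = -16 + 2*((-21 + 14*(1/12))/(0 + 1/(-10))) = -16 + 2*((-21 + 7/6)/(0 - 1/10)) = -16 + 2*(-119/(6*(-1/10))) = -16 + 2*(-119/6*(-10)) = -16 + 2*(595/3) = -16 + 1190/3 = 1142/3 ≈ 380.67)
sqrt(1124 - 122)*u = sqrt(1124 - 122)*(1142/3) = sqrt(1002)*(1142/3) = 1142*sqrt(1002)/3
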